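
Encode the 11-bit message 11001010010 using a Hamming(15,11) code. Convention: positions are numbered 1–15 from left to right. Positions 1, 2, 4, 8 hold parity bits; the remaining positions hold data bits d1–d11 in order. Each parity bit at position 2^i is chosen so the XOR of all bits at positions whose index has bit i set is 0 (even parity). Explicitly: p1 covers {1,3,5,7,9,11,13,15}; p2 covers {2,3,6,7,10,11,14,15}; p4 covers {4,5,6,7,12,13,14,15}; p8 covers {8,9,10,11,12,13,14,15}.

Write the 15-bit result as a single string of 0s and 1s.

Place data at non-parity positions: p1 p2 1 p4 1 0 0 p8 1 0 1 0 0 1 0
p1 (pos 1,3,5,7,9,11,13,15): XOR of data positions = 1⊕1⊕0⊕1⊕1⊕0⊕0 = 0
p2 (pos 2,3,6,7,10,11,14,15): XOR of data positions = 1⊕0⊕0⊕0⊕1⊕1⊕0 = 1
p4 (pos 4,5,6,7,12,13,14,15): XOR of data positions = 1⊕0⊕0⊕0⊕0⊕1⊕0 = 0
p8 (pos 8,9,10,11,12,13,14,15): XOR of data positions = 1⊕0⊕1⊕0⊕0⊕1⊕0 = 1
Codeword: 011010011010010

011010011010010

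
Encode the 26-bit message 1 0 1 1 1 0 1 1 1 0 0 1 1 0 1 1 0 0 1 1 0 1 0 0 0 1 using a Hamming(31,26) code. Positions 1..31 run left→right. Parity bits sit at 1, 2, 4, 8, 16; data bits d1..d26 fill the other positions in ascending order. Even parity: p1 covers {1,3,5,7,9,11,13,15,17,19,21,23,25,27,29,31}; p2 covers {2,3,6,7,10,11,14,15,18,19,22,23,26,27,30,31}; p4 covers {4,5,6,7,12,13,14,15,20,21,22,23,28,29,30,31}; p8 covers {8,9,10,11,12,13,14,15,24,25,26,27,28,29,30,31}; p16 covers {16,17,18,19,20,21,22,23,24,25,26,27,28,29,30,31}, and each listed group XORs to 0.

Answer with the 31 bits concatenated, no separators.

0111011010111000110110011010001

Place data at non-parity positions: p1 p2 1 p4 0 1 1 p8 1 0 1 1 1 0 0 p16 1 1 0 1 1 0 0 1 1 0 1 0 0 0 1
p1 (pos 1,3,5,7,9,11,13,15,17,19,21,23,25,27,29,31): XOR of data positions = 1⊕0⊕1⊕1⊕1⊕1⊕0⊕1⊕0⊕1⊕0⊕1⊕1⊕0⊕1 = 0
p2 (pos 2,3,6,7,10,11,14,15,18,19,22,23,26,27,30,31): XOR of data positions = 1⊕1⊕1⊕0⊕1⊕0⊕0⊕1⊕0⊕0⊕0⊕0⊕1⊕0⊕1 = 1
p4 (pos 4,5,6,7,12,13,14,15,20,21,22,23,28,29,30,31): XOR of data positions = 0⊕1⊕1⊕1⊕1⊕0⊕0⊕1⊕1⊕0⊕0⊕0⊕0⊕0⊕1 = 1
p8 (pos 8,9,10,11,12,13,14,15,24,25,26,27,28,29,30,31): XOR of data positions = 1⊕0⊕1⊕1⊕1⊕0⊕0⊕1⊕1⊕0⊕1⊕0⊕0⊕0⊕1 = 0
p16 (pos 16,17,18,19,20,21,22,23,24,25,26,27,28,29,30,31): XOR of data positions = 1⊕1⊕0⊕1⊕1⊕0⊕0⊕1⊕1⊕0⊕1⊕0⊕0⊕0⊕1 = 0
Codeword: 0111011010111000110110011010001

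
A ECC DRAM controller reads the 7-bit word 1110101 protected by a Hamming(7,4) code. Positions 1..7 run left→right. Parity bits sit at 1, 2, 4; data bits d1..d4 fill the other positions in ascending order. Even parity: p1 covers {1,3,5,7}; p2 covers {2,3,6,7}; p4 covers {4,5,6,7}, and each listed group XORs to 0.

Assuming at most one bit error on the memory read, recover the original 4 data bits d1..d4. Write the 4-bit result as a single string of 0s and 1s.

s1 (pos 1,3,5,7): 1⊕1⊕1⊕1 = 0
s2 (pos 2,3,6,7): 1⊕1⊕0⊕1 = 1
s4 (pos 4,5,6,7): 0⊕1⊕0⊕1 = 0
Syndrome s4…s1 = 010 → error at position 2.
Flip position 2: 1110101 → 1010101
Read data bits from positions 3,5,6,7: 1101

1101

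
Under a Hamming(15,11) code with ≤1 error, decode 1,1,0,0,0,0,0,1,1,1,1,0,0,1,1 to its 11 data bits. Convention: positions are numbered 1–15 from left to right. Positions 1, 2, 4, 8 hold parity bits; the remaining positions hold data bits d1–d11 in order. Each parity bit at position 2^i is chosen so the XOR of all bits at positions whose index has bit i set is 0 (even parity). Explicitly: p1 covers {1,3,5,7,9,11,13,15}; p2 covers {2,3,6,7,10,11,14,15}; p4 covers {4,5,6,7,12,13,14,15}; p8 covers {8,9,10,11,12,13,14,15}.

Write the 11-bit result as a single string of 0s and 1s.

00001110011

s1 (pos 1,3,5,7,9,11,13,15): 1⊕0⊕0⊕0⊕1⊕1⊕0⊕1 = 0
s2 (pos 2,3,6,7,10,11,14,15): 1⊕0⊕0⊕0⊕1⊕1⊕1⊕1 = 1
s4 (pos 4,5,6,7,12,13,14,15): 0⊕0⊕0⊕0⊕0⊕0⊕1⊕1 = 0
s8 (pos 8,9,10,11,12,13,14,15): 1⊕1⊕1⊕1⊕0⊕0⊕1⊕1 = 0
Syndrome s8…s1 = 0010 → error at position 2.
Flip position 2: 110000011110011 → 100000011110011
Read data bits from positions 3,5,6,7,9,10,11,12,13,14,15: 00001110011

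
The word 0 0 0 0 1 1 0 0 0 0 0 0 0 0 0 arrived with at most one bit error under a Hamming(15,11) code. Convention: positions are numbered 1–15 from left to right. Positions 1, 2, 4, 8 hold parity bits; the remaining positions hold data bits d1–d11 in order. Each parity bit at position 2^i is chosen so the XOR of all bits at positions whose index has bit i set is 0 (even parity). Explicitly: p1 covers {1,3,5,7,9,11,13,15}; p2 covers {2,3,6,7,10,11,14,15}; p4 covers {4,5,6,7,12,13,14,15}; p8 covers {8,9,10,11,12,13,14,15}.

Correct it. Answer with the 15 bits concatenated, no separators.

001011000000000

s1 (pos 1,3,5,7,9,11,13,15): 0⊕0⊕1⊕0⊕0⊕0⊕0⊕0 = 1
s2 (pos 2,3,6,7,10,11,14,15): 0⊕0⊕1⊕0⊕0⊕0⊕0⊕0 = 1
s4 (pos 4,5,6,7,12,13,14,15): 0⊕1⊕1⊕0⊕0⊕0⊕0⊕0 = 0
s8 (pos 8,9,10,11,12,13,14,15): 0⊕0⊕0⊕0⊕0⊕0⊕0⊕0 = 0
Syndrome s8…s1 = 0011 → error at position 3.
Flip position 3: 000011000000000 → 001011000000000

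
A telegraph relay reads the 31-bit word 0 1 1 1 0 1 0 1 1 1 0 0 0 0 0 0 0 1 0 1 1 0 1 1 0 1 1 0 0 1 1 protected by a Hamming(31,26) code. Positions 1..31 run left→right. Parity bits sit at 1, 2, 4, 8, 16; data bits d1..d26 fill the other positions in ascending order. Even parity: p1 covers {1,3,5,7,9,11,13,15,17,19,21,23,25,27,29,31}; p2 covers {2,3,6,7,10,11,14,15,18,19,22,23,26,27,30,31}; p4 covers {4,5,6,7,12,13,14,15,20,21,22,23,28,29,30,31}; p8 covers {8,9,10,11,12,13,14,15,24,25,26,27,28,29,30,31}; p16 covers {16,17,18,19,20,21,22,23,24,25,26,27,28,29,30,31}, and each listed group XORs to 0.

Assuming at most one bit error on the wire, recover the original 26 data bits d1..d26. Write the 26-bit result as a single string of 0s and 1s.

10101100000010010110110011

s1 (pos 1,3,5,7,9,11,13,15,17,19,21,23,25,27,29,31): 0⊕1⊕0⊕0⊕1⊕0⊕0⊕0⊕0⊕0⊕1⊕1⊕0⊕1⊕0⊕1 = 0
s2 (pos 2,3,6,7,10,11,14,15,18,19,22,23,26,27,30,31): 1⊕1⊕1⊕0⊕1⊕0⊕0⊕0⊕1⊕0⊕0⊕1⊕1⊕1⊕1⊕1 = 0
s4 (pos 4,5,6,7,12,13,14,15,20,21,22,23,28,29,30,31): 1⊕0⊕1⊕0⊕0⊕0⊕0⊕0⊕1⊕1⊕0⊕1⊕0⊕0⊕1⊕1 = 1
s8 (pos 8,9,10,11,12,13,14,15,24,25,26,27,28,29,30,31): 1⊕1⊕1⊕0⊕0⊕0⊕0⊕0⊕1⊕0⊕1⊕1⊕0⊕0⊕1⊕1 = 0
s16 (pos 16,17,18,19,20,21,22,23,24,25,26,27,28,29,30,31): 0⊕0⊕1⊕0⊕1⊕1⊕0⊕1⊕1⊕0⊕1⊕1⊕0⊕0⊕1⊕1 = 1
Syndrome s16…s1 = 10100 → error at position 20.
Flip position 20: 0111010111000000010110110110011 → 0111010111000000010010110110011
Read data bits from positions 3,5,6,7,9,10,11,12,13,14,15,17,18,19,20,21,22,23,24,25,26,27,28,29,30,31: 10101100000010010110110011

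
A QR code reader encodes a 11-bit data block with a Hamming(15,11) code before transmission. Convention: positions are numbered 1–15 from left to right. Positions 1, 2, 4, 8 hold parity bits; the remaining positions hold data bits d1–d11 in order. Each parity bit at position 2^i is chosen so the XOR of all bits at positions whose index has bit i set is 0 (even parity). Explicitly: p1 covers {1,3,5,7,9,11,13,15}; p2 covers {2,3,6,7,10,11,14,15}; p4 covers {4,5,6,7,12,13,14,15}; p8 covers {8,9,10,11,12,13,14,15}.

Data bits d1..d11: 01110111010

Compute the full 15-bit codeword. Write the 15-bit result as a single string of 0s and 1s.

110111100111010

Place data at non-parity positions: p1 p2 0 p4 1 1 1 p8 0 1 1 1 0 1 0
p1 (pos 1,3,5,7,9,11,13,15): XOR of data positions = 0⊕1⊕1⊕0⊕1⊕0⊕0 = 1
p2 (pos 2,3,6,7,10,11,14,15): XOR of data positions = 0⊕1⊕1⊕1⊕1⊕1⊕0 = 1
p4 (pos 4,5,6,7,12,13,14,15): XOR of data positions = 1⊕1⊕1⊕1⊕0⊕1⊕0 = 1
p8 (pos 8,9,10,11,12,13,14,15): XOR of data positions = 0⊕1⊕1⊕1⊕0⊕1⊕0 = 0
Codeword: 110111100111010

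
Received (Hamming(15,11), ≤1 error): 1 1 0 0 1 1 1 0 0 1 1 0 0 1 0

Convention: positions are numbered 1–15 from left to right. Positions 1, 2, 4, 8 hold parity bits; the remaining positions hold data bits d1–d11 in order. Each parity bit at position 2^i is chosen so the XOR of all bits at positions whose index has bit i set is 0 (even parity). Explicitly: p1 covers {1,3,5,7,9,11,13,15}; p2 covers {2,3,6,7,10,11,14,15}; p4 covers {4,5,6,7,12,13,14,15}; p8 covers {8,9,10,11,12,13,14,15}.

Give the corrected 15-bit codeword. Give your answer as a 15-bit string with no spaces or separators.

110011110110010

s1 (pos 1,3,5,7,9,11,13,15): 1⊕0⊕1⊕1⊕0⊕1⊕0⊕0 = 0
s2 (pos 2,3,6,7,10,11,14,15): 1⊕0⊕1⊕1⊕1⊕1⊕1⊕0 = 0
s4 (pos 4,5,6,7,12,13,14,15): 0⊕1⊕1⊕1⊕0⊕0⊕1⊕0 = 0
s8 (pos 8,9,10,11,12,13,14,15): 0⊕0⊕1⊕1⊕0⊕0⊕1⊕0 = 1
Syndrome s8…s1 = 1000 → error at position 8.
Flip position 8: 110011100110010 → 110011110110010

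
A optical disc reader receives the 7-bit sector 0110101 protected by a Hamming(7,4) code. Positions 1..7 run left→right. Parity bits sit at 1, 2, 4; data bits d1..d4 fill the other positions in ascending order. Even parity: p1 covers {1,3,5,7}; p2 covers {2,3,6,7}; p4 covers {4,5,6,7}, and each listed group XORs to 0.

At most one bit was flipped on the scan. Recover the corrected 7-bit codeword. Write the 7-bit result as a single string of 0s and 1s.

s1 (pos 1,3,5,7): 0⊕1⊕1⊕1 = 1
s2 (pos 2,3,6,7): 1⊕1⊕0⊕1 = 1
s4 (pos 4,5,6,7): 0⊕1⊕0⊕1 = 0
Syndrome s4…s1 = 011 → error at position 3.
Flip position 3: 0110101 → 0100101

0100101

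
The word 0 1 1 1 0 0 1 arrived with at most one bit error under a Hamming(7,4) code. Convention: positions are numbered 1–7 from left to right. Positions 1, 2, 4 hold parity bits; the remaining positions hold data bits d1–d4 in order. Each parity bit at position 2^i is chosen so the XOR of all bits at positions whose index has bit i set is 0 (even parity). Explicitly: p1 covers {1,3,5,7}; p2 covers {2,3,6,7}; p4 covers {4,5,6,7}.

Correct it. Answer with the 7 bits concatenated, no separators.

0011001

s1 (pos 1,3,5,7): 0⊕1⊕0⊕1 = 0
s2 (pos 2,3,6,7): 1⊕1⊕0⊕1 = 1
s4 (pos 4,5,6,7): 1⊕0⊕0⊕1 = 0
Syndrome s4…s1 = 010 → error at position 2.
Flip position 2: 0111001 → 0011001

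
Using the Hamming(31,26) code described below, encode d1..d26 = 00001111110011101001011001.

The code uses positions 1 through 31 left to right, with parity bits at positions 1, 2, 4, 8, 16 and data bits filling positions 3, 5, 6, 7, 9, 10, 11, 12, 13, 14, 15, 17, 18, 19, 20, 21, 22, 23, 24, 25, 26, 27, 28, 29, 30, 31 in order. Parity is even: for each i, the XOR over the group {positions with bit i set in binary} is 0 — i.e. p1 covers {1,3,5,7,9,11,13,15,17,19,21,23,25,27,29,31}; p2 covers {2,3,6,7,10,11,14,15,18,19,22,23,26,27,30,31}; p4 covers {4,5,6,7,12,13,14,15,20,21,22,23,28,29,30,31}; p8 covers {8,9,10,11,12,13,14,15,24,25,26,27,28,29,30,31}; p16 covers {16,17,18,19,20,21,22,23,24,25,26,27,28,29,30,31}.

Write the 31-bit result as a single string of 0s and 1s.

Place data at non-parity positions: p1 p2 0 p4 0 0 0 p8 1 1 1 1 1 1 0 p16 0 1 1 1 0 1 0 0 1 0 1 1 0 0 1
p1 (pos 1,3,5,7,9,11,13,15,17,19,21,23,25,27,29,31): XOR of data positions = 0⊕0⊕0⊕1⊕1⊕1⊕0⊕0⊕1⊕0⊕0⊕1⊕1⊕0⊕1 = 1
p2 (pos 2,3,6,7,10,11,14,15,18,19,22,23,26,27,30,31): XOR of data positions = 0⊕0⊕0⊕1⊕1⊕1⊕0⊕1⊕1⊕1⊕0⊕0⊕1⊕0⊕1 = 0
p4 (pos 4,5,6,7,12,13,14,15,20,21,22,23,28,29,30,31): XOR of data positions = 0⊕0⊕0⊕1⊕1⊕1⊕0⊕1⊕0⊕1⊕0⊕1⊕0⊕0⊕1 = 1
p8 (pos 8,9,10,11,12,13,14,15,24,25,26,27,28,29,30,31): XOR of data positions = 1⊕1⊕1⊕1⊕1⊕1⊕0⊕0⊕1⊕0⊕1⊕1⊕0⊕0⊕1 = 0
p16 (pos 16,17,18,19,20,21,22,23,24,25,26,27,28,29,30,31): XOR of data positions = 0⊕1⊕1⊕1⊕0⊕1⊕0⊕0⊕1⊕0⊕1⊕1⊕0⊕0⊕1 = 0
Codeword: 1001000011111100011101001011001

1001000011111100011101001011001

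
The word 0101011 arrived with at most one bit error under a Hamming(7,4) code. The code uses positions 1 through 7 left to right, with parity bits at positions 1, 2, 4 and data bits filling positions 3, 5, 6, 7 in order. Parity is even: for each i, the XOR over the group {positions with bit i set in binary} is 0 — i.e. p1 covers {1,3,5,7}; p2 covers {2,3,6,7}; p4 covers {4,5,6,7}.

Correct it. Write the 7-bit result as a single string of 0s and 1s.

0101010

s1 (pos 1,3,5,7): 0⊕0⊕0⊕1 = 1
s2 (pos 2,3,6,7): 1⊕0⊕1⊕1 = 1
s4 (pos 4,5,6,7): 1⊕0⊕1⊕1 = 1
Syndrome s4…s1 = 111 → error at position 7.
Flip position 7: 0101011 → 0101010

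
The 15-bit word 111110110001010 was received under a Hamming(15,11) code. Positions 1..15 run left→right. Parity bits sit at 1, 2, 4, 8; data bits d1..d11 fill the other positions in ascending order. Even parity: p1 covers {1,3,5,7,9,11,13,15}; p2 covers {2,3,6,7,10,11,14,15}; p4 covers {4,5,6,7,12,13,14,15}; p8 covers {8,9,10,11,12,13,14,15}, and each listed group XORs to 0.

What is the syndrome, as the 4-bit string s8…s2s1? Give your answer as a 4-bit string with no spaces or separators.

s1 (pos 1,3,5,7,9,11,13,15): 1⊕1⊕1⊕1⊕0⊕0⊕0⊕0 = 0
s2 (pos 2,3,6,7,10,11,14,15): 1⊕1⊕0⊕1⊕0⊕0⊕1⊕0 = 0
s4 (pos 4,5,6,7,12,13,14,15): 1⊕1⊕0⊕1⊕1⊕0⊕1⊕0 = 1
s8 (pos 8,9,10,11,12,13,14,15): 1⊕0⊕0⊕0⊕1⊕0⊕1⊕0 = 1
Syndrome s8…s1 = 1100 → error at position 12.

1100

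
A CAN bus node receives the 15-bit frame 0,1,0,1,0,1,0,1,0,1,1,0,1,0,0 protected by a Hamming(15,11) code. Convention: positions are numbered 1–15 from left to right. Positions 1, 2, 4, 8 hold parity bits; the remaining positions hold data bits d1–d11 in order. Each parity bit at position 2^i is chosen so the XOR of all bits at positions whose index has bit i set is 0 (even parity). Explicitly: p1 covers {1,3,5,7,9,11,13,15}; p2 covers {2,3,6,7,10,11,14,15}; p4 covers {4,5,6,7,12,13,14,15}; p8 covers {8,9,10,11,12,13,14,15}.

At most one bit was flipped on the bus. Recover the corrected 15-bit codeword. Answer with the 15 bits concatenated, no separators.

010001010110100

s1 (pos 1,3,5,7,9,11,13,15): 0⊕0⊕0⊕0⊕0⊕1⊕1⊕0 = 0
s2 (pos 2,3,6,7,10,11,14,15): 1⊕0⊕1⊕0⊕1⊕1⊕0⊕0 = 0
s4 (pos 4,5,6,7,12,13,14,15): 1⊕0⊕1⊕0⊕0⊕1⊕0⊕0 = 1
s8 (pos 8,9,10,11,12,13,14,15): 1⊕0⊕1⊕1⊕0⊕1⊕0⊕0 = 0
Syndrome s8…s1 = 0100 → error at position 4.
Flip position 4: 010101010110100 → 010001010110100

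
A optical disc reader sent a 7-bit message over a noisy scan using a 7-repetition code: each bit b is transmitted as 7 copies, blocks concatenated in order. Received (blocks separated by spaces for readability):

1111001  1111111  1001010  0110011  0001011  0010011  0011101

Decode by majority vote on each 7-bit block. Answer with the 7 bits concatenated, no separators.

Block 1 (1111001): 5 ones → 1
Block 2 (1111111): 7 ones → 1
Block 3 (1001010): 3 ones → 0
Block 4 (0110011): 4 ones → 1
Block 5 (0001011): 3 ones → 0
Block 6 (0010011): 3 ones → 0
Block 7 (0011101): 4 ones → 1

1101001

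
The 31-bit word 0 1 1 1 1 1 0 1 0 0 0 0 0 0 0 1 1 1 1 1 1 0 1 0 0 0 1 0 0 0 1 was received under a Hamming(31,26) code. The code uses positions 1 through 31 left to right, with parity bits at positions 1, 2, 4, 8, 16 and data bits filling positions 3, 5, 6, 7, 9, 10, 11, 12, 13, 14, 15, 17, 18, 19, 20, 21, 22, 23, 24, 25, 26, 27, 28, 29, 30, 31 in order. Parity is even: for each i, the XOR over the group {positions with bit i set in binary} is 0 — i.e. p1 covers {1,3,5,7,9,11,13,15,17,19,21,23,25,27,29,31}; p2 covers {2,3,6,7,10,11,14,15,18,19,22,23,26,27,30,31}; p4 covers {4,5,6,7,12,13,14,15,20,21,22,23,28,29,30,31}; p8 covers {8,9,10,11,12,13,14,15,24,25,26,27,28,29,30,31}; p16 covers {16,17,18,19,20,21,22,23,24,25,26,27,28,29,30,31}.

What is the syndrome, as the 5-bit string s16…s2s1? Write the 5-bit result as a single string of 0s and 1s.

s1 (pos 1,3,5,7,9,11,13,15,17,19,21,23,25,27,29,31): 0⊕1⊕1⊕0⊕0⊕0⊕0⊕0⊕1⊕1⊕1⊕1⊕0⊕1⊕0⊕1 = 0
s2 (pos 2,3,6,7,10,11,14,15,18,19,22,23,26,27,30,31): 1⊕1⊕1⊕0⊕0⊕0⊕0⊕0⊕1⊕1⊕0⊕1⊕0⊕1⊕0⊕1 = 0
s4 (pos 4,5,6,7,12,13,14,15,20,21,22,23,28,29,30,31): 1⊕1⊕1⊕0⊕0⊕0⊕0⊕0⊕1⊕1⊕0⊕1⊕0⊕0⊕0⊕1 = 1
s8 (pos 8,9,10,11,12,13,14,15,24,25,26,27,28,29,30,31): 1⊕0⊕0⊕0⊕0⊕0⊕0⊕0⊕0⊕0⊕0⊕1⊕0⊕0⊕0⊕1 = 1
s16 (pos 16,17,18,19,20,21,22,23,24,25,26,27,28,29,30,31): 1⊕1⊕1⊕1⊕1⊕1⊕0⊕1⊕0⊕0⊕0⊕1⊕0⊕0⊕0⊕1 = 1
Syndrome s16…s1 = 11100 → error at position 28.

11100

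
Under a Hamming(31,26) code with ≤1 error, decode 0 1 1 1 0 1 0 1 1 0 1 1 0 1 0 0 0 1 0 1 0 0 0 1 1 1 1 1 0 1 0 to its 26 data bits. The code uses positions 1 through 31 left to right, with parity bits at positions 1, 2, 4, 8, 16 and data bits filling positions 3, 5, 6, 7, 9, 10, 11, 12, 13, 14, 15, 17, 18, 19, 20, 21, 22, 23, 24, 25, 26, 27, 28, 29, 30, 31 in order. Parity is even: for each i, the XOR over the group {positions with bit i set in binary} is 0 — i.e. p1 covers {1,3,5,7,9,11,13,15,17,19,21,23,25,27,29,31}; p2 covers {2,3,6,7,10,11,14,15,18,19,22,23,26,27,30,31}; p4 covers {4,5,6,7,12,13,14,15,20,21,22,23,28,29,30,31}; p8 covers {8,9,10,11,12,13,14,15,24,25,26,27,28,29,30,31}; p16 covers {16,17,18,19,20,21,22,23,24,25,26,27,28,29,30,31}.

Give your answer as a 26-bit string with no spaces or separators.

s1 (pos 1,3,5,7,9,11,13,15,17,19,21,23,25,27,29,31): 0⊕1⊕0⊕0⊕1⊕1⊕0⊕0⊕0⊕0⊕0⊕0⊕1⊕1⊕0⊕0 = 1
s2 (pos 2,3,6,7,10,11,14,15,18,19,22,23,26,27,30,31): 1⊕1⊕1⊕0⊕0⊕1⊕1⊕0⊕1⊕0⊕0⊕0⊕1⊕1⊕1⊕0 = 1
s4 (pos 4,5,6,7,12,13,14,15,20,21,22,23,28,29,30,31): 1⊕0⊕1⊕0⊕1⊕0⊕1⊕0⊕1⊕0⊕0⊕0⊕1⊕0⊕1⊕0 = 1
s8 (pos 8,9,10,11,12,13,14,15,24,25,26,27,28,29,30,31): 1⊕1⊕0⊕1⊕1⊕0⊕1⊕0⊕1⊕1⊕1⊕1⊕1⊕0⊕1⊕0 = 1
s16 (pos 16,17,18,19,20,21,22,23,24,25,26,27,28,29,30,31): 0⊕0⊕1⊕0⊕1⊕0⊕0⊕0⊕1⊕1⊕1⊕1⊕1⊕0⊕1⊕0 = 0
Syndrome s16…s1 = 01111 → error at position 15.
Flip position 15: 0111010110110100010100011111010 → 0111010110110110010100011111010
Read data bits from positions 3,5,6,7,9,10,11,12,13,14,15,17,18,19,20,21,22,23,24,25,26,27,28,29,30,31: 10101011011010100011111010

10101011011010100011111010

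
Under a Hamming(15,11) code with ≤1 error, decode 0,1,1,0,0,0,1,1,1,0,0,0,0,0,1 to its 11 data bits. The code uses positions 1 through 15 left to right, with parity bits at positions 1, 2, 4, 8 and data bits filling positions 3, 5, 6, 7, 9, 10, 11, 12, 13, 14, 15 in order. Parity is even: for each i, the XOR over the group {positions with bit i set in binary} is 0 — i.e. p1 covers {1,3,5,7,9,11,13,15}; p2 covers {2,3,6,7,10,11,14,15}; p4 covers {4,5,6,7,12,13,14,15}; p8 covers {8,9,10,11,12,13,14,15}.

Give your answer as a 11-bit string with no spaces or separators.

10011000001

s1 (pos 1,3,5,7,9,11,13,15): 0⊕1⊕0⊕1⊕1⊕0⊕0⊕1 = 0
s2 (pos 2,3,6,7,10,11,14,15): 1⊕1⊕0⊕1⊕0⊕0⊕0⊕1 = 0
s4 (pos 4,5,6,7,12,13,14,15): 0⊕0⊕0⊕1⊕0⊕0⊕0⊕1 = 0
s8 (pos 8,9,10,11,12,13,14,15): 1⊕1⊕0⊕0⊕0⊕0⊕0⊕1 = 1
Syndrome s8…s1 = 1000 → error at position 8.
Flip position 8: 011000111000001 → 011000101000001
Read data bits from positions 3,5,6,7,9,10,11,12,13,14,15: 10011000001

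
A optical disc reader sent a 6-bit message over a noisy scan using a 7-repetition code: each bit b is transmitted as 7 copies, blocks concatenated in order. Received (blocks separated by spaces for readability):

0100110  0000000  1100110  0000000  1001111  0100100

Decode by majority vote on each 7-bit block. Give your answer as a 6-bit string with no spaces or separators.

Block 1 (0100110): 3 ones → 0
Block 2 (0000000): 0 ones → 0
Block 3 (1100110): 4 ones → 1
Block 4 (0000000): 0 ones → 0
Block 5 (1001111): 5 ones → 1
Block 6 (0100100): 2 ones → 0

001010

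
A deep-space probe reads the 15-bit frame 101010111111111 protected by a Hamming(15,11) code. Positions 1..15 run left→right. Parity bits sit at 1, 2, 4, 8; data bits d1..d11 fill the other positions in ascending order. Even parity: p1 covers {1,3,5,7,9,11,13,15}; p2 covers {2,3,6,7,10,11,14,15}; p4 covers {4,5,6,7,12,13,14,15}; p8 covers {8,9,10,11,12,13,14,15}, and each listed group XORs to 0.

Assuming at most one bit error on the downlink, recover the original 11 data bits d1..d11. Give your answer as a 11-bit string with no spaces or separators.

s1 (pos 1,3,5,7,9,11,13,15): 1⊕1⊕1⊕1⊕1⊕1⊕1⊕1 = 0
s2 (pos 2,3,6,7,10,11,14,15): 0⊕1⊕0⊕1⊕1⊕1⊕1⊕1 = 0
s4 (pos 4,5,6,7,12,13,14,15): 0⊕1⊕0⊕1⊕1⊕1⊕1⊕1 = 0
s8 (pos 8,9,10,11,12,13,14,15): 1⊕1⊕1⊕1⊕1⊕1⊕1⊕1 = 0
Syndrome s8…s1 = 0000 → no error.
Read data bits from positions 3,5,6,7,9,10,11,12,13,14,15: 11011111111

11011111111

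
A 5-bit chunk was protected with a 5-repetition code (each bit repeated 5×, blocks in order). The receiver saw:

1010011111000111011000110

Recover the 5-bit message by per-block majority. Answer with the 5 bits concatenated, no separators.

Block 1 (10100): 2 ones → 0
Block 2 (11111): 5 ones → 1
Block 3 (00011): 2 ones → 0
Block 4 (10110): 3 ones → 1
Block 5 (00110): 2 ones → 0

01010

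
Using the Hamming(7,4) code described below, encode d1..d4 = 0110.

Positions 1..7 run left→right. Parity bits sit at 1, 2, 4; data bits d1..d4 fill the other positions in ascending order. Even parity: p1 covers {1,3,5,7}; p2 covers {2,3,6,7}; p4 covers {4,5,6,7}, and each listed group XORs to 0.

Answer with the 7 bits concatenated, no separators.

Place data at non-parity positions: p1 p2 0 p4 1 1 0
p1 (pos 1,3,5,7): XOR of data positions = 0⊕1⊕0 = 1
p2 (pos 2,3,6,7): XOR of data positions = 0⊕1⊕0 = 1
p4 (pos 4,5,6,7): XOR of data positions = 1⊕1⊕0 = 0
Codeword: 1100110

1100110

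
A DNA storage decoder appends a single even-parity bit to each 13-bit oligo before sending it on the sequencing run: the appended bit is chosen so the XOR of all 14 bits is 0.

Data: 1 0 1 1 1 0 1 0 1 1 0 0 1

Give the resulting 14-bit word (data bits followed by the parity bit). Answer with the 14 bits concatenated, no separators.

10111010110010

XOR of the 13 data bits: 1⊕0⊕1⊕1⊕1⊕0⊕1⊕0⊕1⊕1⊕0⊕0⊕1 = 0
Parity bit = 0 (so all 14 bits XOR to 0).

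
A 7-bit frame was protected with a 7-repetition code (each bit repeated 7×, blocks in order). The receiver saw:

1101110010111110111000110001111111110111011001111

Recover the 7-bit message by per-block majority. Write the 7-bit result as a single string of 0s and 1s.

Block 1 (1101110): 5 ones → 1
Block 2 (0101111): 5 ones → 1
Block 3 (1011100): 4 ones → 1
Block 4 (0110001): 3 ones → 0
Block 5 (1111111): 7 ones → 1
Block 6 (1011101): 5 ones → 1
Block 7 (1001111): 5 ones → 1

1110111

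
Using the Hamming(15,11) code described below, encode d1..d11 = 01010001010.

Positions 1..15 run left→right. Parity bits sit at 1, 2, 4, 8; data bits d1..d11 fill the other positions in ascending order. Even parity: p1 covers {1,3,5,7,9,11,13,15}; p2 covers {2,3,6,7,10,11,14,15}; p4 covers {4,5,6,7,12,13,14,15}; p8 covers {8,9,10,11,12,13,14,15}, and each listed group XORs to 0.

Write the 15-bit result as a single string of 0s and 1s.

000010100001010

Place data at non-parity positions: p1 p2 0 p4 1 0 1 p8 0 0 0 1 0 1 0
p1 (pos 1,3,5,7,9,11,13,15): XOR of data positions = 0⊕1⊕1⊕0⊕0⊕0⊕0 = 0
p2 (pos 2,3,6,7,10,11,14,15): XOR of data positions = 0⊕0⊕1⊕0⊕0⊕1⊕0 = 0
p4 (pos 4,5,6,7,12,13,14,15): XOR of data positions = 1⊕0⊕1⊕1⊕0⊕1⊕0 = 0
p8 (pos 8,9,10,11,12,13,14,15): XOR of data positions = 0⊕0⊕0⊕1⊕0⊕1⊕0 = 0
Codeword: 000010100001010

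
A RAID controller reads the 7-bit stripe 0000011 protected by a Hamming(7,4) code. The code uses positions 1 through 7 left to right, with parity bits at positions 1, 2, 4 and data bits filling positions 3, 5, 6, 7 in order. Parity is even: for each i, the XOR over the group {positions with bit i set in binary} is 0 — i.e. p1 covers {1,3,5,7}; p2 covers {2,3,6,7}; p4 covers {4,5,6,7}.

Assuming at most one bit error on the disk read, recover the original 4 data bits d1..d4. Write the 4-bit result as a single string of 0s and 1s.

s1 (pos 1,3,5,7): 0⊕0⊕0⊕1 = 1
s2 (pos 2,3,6,7): 0⊕0⊕1⊕1 = 0
s4 (pos 4,5,6,7): 0⊕0⊕1⊕1 = 0
Syndrome s4…s1 = 001 → error at position 1.
Flip position 1: 0000011 → 1000011
Read data bits from positions 3,5,6,7: 0011

0011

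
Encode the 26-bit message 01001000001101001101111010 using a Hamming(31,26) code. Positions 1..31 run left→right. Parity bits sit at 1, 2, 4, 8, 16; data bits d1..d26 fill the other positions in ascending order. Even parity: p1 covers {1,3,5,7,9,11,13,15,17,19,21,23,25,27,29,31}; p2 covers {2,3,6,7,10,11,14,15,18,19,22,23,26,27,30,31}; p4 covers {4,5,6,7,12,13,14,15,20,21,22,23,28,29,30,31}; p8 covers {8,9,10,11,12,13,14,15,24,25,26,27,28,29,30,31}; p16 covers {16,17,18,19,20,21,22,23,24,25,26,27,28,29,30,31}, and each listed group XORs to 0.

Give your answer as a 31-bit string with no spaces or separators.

0100100110000011101001101111010

Place data at non-parity positions: p1 p2 0 p4 1 0 0 p8 1 0 0 0 0 0 1 p16 1 0 1 0 0 1 1 0 1 1 1 1 0 1 0
p1 (pos 1,3,5,7,9,11,13,15,17,19,21,23,25,27,29,31): XOR of data positions = 0⊕1⊕0⊕1⊕0⊕0⊕1⊕1⊕1⊕0⊕1⊕1⊕1⊕0⊕0 = 0
p2 (pos 2,3,6,7,10,11,14,15,18,19,22,23,26,27,30,31): XOR of data positions = 0⊕0⊕0⊕0⊕0⊕0⊕1⊕0⊕1⊕1⊕1⊕1⊕1⊕1⊕0 = 1
p4 (pos 4,5,6,7,12,13,14,15,20,21,22,23,28,29,30,31): XOR of data positions = 1⊕0⊕0⊕0⊕0⊕0⊕1⊕0⊕0⊕1⊕1⊕1⊕0⊕1⊕0 = 0
p8 (pos 8,9,10,11,12,13,14,15,24,25,26,27,28,29,30,31): XOR of data positions = 1⊕0⊕0⊕0⊕0⊕0⊕1⊕0⊕1⊕1⊕1⊕1⊕0⊕1⊕0 = 1
p16 (pos 16,17,18,19,20,21,22,23,24,25,26,27,28,29,30,31): XOR of data positions = 1⊕0⊕1⊕0⊕0⊕1⊕1⊕0⊕1⊕1⊕1⊕1⊕0⊕1⊕0 = 1
Codeword: 0100100110000011101001101111010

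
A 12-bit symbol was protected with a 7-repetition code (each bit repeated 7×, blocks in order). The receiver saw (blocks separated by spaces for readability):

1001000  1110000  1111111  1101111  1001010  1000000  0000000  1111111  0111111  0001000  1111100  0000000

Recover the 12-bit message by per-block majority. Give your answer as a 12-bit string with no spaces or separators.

001100011010

Block 1 (1001000): 2 ones → 0
Block 2 (1110000): 3 ones → 0
Block 3 (1111111): 7 ones → 1
Block 4 (1101111): 6 ones → 1
Block 5 (1001010): 3 ones → 0
Block 6 (1000000): 1 one → 0
Block 7 (0000000): 0 ones → 0
Block 8 (1111111): 7 ones → 1
Block 9 (0111111): 6 ones → 1
Block 10 (0001000): 1 one → 0
Block 11 (1111100): 5 ones → 1
Block 12 (0000000): 0 ones → 0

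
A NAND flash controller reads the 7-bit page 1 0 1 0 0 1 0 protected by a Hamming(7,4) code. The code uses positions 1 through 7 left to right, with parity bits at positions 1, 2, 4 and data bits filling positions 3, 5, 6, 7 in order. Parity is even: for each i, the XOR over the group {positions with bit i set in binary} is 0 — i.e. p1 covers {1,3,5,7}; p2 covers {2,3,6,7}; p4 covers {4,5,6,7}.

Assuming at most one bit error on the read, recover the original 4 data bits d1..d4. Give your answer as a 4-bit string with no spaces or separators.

s1 (pos 1,3,5,7): 1⊕1⊕0⊕0 = 0
s2 (pos 2,3,6,7): 0⊕1⊕1⊕0 = 0
s4 (pos 4,5,6,7): 0⊕0⊕1⊕0 = 1
Syndrome s4…s1 = 100 → error at position 4.
Flip position 4: 1010010 → 1011010
Read data bits from positions 3,5,6,7: 1010

1010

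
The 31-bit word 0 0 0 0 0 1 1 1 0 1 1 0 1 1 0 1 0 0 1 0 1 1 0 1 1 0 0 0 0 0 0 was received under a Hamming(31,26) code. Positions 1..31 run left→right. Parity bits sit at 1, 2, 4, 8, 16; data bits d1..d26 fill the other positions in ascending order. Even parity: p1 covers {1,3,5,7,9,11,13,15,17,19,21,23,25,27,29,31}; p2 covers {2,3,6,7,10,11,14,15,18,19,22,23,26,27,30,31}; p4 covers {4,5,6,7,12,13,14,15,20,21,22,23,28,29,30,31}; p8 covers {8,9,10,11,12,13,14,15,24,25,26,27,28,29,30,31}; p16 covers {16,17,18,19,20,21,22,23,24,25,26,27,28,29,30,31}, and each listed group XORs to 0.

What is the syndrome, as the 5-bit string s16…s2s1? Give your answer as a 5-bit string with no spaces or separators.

01010

s1 (pos 1,3,5,7,9,11,13,15,17,19,21,23,25,27,29,31): 0⊕0⊕0⊕1⊕0⊕1⊕1⊕0⊕0⊕1⊕1⊕0⊕1⊕0⊕0⊕0 = 0
s2 (pos 2,3,6,7,10,11,14,15,18,19,22,23,26,27,30,31): 0⊕0⊕1⊕1⊕1⊕1⊕1⊕0⊕0⊕1⊕1⊕0⊕0⊕0⊕0⊕0 = 1
s4 (pos 4,5,6,7,12,13,14,15,20,21,22,23,28,29,30,31): 0⊕0⊕1⊕1⊕0⊕1⊕1⊕0⊕0⊕1⊕1⊕0⊕0⊕0⊕0⊕0 = 0
s8 (pos 8,9,10,11,12,13,14,15,24,25,26,27,28,29,30,31): 1⊕0⊕1⊕1⊕0⊕1⊕1⊕0⊕1⊕1⊕0⊕0⊕0⊕0⊕0⊕0 = 1
s16 (pos 16,17,18,19,20,21,22,23,24,25,26,27,28,29,30,31): 1⊕0⊕0⊕1⊕0⊕1⊕1⊕0⊕1⊕1⊕0⊕0⊕0⊕0⊕0⊕0 = 0
Syndrome s16…s1 = 01010 → error at position 10.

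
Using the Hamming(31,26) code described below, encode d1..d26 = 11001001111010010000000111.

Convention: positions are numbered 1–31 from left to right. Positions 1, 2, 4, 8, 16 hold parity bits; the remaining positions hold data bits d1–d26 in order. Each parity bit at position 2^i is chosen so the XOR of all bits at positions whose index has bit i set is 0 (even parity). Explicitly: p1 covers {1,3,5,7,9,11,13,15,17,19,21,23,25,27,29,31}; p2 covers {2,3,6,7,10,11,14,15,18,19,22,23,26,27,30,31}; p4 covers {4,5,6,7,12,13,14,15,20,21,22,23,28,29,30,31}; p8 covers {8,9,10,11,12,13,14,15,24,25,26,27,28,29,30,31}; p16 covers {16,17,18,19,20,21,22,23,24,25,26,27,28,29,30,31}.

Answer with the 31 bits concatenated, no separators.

0011100010011111010010000000111

Place data at non-parity positions: p1 p2 1 p4 1 0 0 p8 1 0 0 1 1 1 1 p16 0 1 0 0 1 0 0 0 0 0 0 0 1 1 1
p1 (pos 1,3,5,7,9,11,13,15,17,19,21,23,25,27,29,31): XOR of data positions = 1⊕1⊕0⊕1⊕0⊕1⊕1⊕0⊕0⊕1⊕0⊕0⊕0⊕1⊕1 = 0
p2 (pos 2,3,6,7,10,11,14,15,18,19,22,23,26,27,30,31): XOR of data positions = 1⊕0⊕0⊕0⊕0⊕1⊕1⊕1⊕0⊕0⊕0⊕0⊕0⊕1⊕1 = 0
p4 (pos 4,5,6,7,12,13,14,15,20,21,22,23,28,29,30,31): XOR of data positions = 1⊕0⊕0⊕1⊕1⊕1⊕1⊕0⊕1⊕0⊕0⊕0⊕1⊕1⊕1 = 1
p8 (pos 8,9,10,11,12,13,14,15,24,25,26,27,28,29,30,31): XOR of data positions = 1⊕0⊕0⊕1⊕1⊕1⊕1⊕0⊕0⊕0⊕0⊕0⊕1⊕1⊕1 = 0
p16 (pos 16,17,18,19,20,21,22,23,24,25,26,27,28,29,30,31): XOR of data positions = 0⊕1⊕0⊕0⊕1⊕0⊕0⊕0⊕0⊕0⊕0⊕0⊕1⊕1⊕1 = 1
Codeword: 0011100010011111010010000000111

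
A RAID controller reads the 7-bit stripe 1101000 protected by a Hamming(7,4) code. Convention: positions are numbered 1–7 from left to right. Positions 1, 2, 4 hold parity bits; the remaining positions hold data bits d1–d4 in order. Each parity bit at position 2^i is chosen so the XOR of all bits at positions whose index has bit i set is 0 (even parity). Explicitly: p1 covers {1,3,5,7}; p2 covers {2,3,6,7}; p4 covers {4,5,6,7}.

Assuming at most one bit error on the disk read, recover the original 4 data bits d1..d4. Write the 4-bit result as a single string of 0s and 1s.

0001

s1 (pos 1,3,5,7): 1⊕0⊕0⊕0 = 1
s2 (pos 2,3,6,7): 1⊕0⊕0⊕0 = 1
s4 (pos 4,5,6,7): 1⊕0⊕0⊕0 = 1
Syndrome s4…s1 = 111 → error at position 7.
Flip position 7: 1101000 → 1101001
Read data bits from positions 3,5,6,7: 0001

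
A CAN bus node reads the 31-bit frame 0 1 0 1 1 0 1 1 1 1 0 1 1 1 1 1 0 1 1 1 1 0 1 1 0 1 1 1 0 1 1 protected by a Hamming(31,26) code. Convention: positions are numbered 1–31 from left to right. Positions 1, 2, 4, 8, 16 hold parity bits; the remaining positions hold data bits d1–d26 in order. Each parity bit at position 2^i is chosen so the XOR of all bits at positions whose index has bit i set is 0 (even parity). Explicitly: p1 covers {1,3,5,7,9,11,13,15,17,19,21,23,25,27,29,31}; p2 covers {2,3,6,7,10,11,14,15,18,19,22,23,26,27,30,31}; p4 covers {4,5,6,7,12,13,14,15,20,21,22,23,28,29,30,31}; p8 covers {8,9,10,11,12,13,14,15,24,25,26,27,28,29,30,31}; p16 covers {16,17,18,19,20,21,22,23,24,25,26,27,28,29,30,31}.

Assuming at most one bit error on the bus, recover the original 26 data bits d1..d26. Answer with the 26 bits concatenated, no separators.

01011100111011110110111011

s1 (pos 1,3,5,7,9,11,13,15,17,19,21,23,25,27,29,31): 0⊕0⊕1⊕1⊕1⊕0⊕1⊕1⊕0⊕1⊕1⊕1⊕0⊕1⊕0⊕1 = 0
s2 (pos 2,3,6,7,10,11,14,15,18,19,22,23,26,27,30,31): 1⊕0⊕0⊕1⊕1⊕0⊕1⊕1⊕1⊕1⊕0⊕1⊕1⊕1⊕1⊕1 = 0
s4 (pos 4,5,6,7,12,13,14,15,20,21,22,23,28,29,30,31): 1⊕1⊕0⊕1⊕1⊕1⊕1⊕1⊕1⊕1⊕0⊕1⊕1⊕0⊕1⊕1 = 1
s8 (pos 8,9,10,11,12,13,14,15,24,25,26,27,28,29,30,31): 1⊕1⊕1⊕0⊕1⊕1⊕1⊕1⊕1⊕0⊕1⊕1⊕1⊕0⊕1⊕1 = 1
s16 (pos 16,17,18,19,20,21,22,23,24,25,26,27,28,29,30,31): 1⊕0⊕1⊕1⊕1⊕1⊕0⊕1⊕1⊕0⊕1⊕1⊕1⊕0⊕1⊕1 = 0
Syndrome s16…s1 = 01100 → error at position 12.
Flip position 12: 0101101111011111011110110111011 → 0101101111001111011110110111011
Read data bits from positions 3,5,6,7,9,10,11,12,13,14,15,17,18,19,20,21,22,23,24,25,26,27,28,29,30,31: 01011100111011110110111011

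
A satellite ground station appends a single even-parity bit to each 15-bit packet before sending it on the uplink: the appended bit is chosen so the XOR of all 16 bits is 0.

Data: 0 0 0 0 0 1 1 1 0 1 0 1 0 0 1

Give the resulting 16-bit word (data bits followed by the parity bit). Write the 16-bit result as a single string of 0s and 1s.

0000011101010010

XOR of the 15 data bits: 0⊕0⊕0⊕0⊕0⊕1⊕1⊕1⊕0⊕1⊕0⊕1⊕0⊕0⊕1 = 0
Parity bit = 0 (so all 16 bits XOR to 0).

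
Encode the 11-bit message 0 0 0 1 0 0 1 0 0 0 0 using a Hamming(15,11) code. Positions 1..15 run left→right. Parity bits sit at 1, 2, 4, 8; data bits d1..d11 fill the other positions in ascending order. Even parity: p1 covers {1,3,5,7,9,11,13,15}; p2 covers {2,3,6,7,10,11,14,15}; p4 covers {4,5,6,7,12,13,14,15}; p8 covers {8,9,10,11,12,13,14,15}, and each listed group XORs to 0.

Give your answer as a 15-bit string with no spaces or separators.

Place data at non-parity positions: p1 p2 0 p4 0 0 1 p8 0 0 1 0 0 0 0
p1 (pos 1,3,5,7,9,11,13,15): XOR of data positions = 0⊕0⊕1⊕0⊕1⊕0⊕0 = 0
p2 (pos 2,3,6,7,10,11,14,15): XOR of data positions = 0⊕0⊕1⊕0⊕1⊕0⊕0 = 0
p4 (pos 4,5,6,7,12,13,14,15): XOR of data positions = 0⊕0⊕1⊕0⊕0⊕0⊕0 = 1
p8 (pos 8,9,10,11,12,13,14,15): XOR of data positions = 0⊕0⊕1⊕0⊕0⊕0⊕0 = 1
Codeword: 000100110010000

000100110010000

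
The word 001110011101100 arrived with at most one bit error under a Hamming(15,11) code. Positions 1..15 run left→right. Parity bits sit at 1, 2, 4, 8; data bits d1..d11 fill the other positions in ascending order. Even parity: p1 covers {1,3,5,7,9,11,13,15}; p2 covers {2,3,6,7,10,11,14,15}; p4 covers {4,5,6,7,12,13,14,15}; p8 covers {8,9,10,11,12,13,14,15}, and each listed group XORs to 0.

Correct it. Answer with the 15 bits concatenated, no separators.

001110001101100

s1 (pos 1,3,5,7,9,11,13,15): 0⊕1⊕1⊕0⊕1⊕0⊕1⊕0 = 0
s2 (pos 2,3,6,7,10,11,14,15): 0⊕1⊕0⊕0⊕1⊕0⊕0⊕0 = 0
s4 (pos 4,5,6,7,12,13,14,15): 1⊕1⊕0⊕0⊕1⊕1⊕0⊕0 = 0
s8 (pos 8,9,10,11,12,13,14,15): 1⊕1⊕1⊕0⊕1⊕1⊕0⊕0 = 1
Syndrome s8…s1 = 1000 → error at position 8.
Flip position 8: 001110011101100 → 001110001101100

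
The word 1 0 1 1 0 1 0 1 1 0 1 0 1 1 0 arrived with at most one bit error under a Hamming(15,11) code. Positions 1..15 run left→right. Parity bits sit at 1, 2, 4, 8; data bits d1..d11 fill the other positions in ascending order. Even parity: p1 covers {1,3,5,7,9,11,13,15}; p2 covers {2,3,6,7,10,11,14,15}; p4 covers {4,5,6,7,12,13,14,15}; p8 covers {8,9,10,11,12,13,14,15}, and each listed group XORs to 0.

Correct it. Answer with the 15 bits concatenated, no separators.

101101010010110

s1 (pos 1,3,5,7,9,11,13,15): 1⊕1⊕0⊕0⊕1⊕1⊕1⊕0 = 1
s2 (pos 2,3,6,7,10,11,14,15): 0⊕1⊕1⊕0⊕0⊕1⊕1⊕0 = 0
s4 (pos 4,5,6,7,12,13,14,15): 1⊕0⊕1⊕0⊕0⊕1⊕1⊕0 = 0
s8 (pos 8,9,10,11,12,13,14,15): 1⊕1⊕0⊕1⊕0⊕1⊕1⊕0 = 1
Syndrome s8…s1 = 1001 → error at position 9.
Flip position 9: 101101011010110 → 101101010010110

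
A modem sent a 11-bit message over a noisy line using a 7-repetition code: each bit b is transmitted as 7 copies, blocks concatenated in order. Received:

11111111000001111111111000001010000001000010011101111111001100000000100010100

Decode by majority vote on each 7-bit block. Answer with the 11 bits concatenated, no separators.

10100011000

Block 1 (1111111): 7 ones → 1
Block 2 (1000001): 2 ones → 0
Block 3 (1111111): 7 ones → 1
Block 4 (1100000): 2 ones → 0
Block 5 (1010000): 2 ones → 0
Block 6 (0010000): 1 one → 0
Block 7 (1001110): 4 ones → 1
Block 8 (1111111): 7 ones → 1
Block 9 (0011000): 2 ones → 0
Block 10 (0000010): 1 one → 0
Block 11 (0010100): 2 ones → 0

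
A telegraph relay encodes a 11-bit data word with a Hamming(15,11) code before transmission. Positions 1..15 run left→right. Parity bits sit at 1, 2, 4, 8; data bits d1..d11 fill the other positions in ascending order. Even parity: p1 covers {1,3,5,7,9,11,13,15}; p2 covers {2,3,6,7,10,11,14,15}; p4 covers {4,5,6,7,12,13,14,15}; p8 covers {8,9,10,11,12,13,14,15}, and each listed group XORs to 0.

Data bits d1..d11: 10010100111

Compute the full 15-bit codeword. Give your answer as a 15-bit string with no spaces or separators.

011000100100111

Place data at non-parity positions: p1 p2 1 p4 0 0 1 p8 0 1 0 0 1 1 1
p1 (pos 1,3,5,7,9,11,13,15): XOR of data positions = 1⊕0⊕1⊕0⊕0⊕1⊕1 = 0
p2 (pos 2,3,6,7,10,11,14,15): XOR of data positions = 1⊕0⊕1⊕1⊕0⊕1⊕1 = 1
p4 (pos 4,5,6,7,12,13,14,15): XOR of data positions = 0⊕0⊕1⊕0⊕1⊕1⊕1 = 0
p8 (pos 8,9,10,11,12,13,14,15): XOR of data positions = 0⊕1⊕0⊕0⊕1⊕1⊕1 = 0
Codeword: 011000100100111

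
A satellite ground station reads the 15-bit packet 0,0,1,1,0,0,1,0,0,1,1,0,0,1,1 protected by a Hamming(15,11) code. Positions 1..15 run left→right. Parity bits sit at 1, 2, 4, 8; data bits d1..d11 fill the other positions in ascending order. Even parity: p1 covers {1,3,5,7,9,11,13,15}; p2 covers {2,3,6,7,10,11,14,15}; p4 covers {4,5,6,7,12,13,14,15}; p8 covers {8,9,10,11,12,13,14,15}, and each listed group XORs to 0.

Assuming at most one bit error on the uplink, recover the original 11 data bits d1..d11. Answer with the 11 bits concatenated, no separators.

s1 (pos 1,3,5,7,9,11,13,15): 0⊕1⊕0⊕1⊕0⊕1⊕0⊕1 = 0
s2 (pos 2,3,6,7,10,11,14,15): 0⊕1⊕0⊕1⊕1⊕1⊕1⊕1 = 0
s4 (pos 4,5,6,7,12,13,14,15): 1⊕0⊕0⊕1⊕0⊕0⊕1⊕1 = 0
s8 (pos 8,9,10,11,12,13,14,15): 0⊕0⊕1⊕1⊕0⊕0⊕1⊕1 = 0
Syndrome s8…s1 = 0000 → no error.
Read data bits from positions 3,5,6,7,9,10,11,12,13,14,15: 10010110011

10010110011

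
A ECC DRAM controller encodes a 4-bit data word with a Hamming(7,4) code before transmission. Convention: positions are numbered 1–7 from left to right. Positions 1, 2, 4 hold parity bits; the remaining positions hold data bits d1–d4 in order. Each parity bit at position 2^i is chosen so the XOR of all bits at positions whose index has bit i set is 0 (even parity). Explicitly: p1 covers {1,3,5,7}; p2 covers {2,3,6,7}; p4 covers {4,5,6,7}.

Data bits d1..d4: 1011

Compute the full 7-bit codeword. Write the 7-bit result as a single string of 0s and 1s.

Place data at non-parity positions: p1 p2 1 p4 0 1 1
p1 (pos 1,3,5,7): XOR of data positions = 1⊕0⊕1 = 0
p2 (pos 2,3,6,7): XOR of data positions = 1⊕1⊕1 = 1
p4 (pos 4,5,6,7): XOR of data positions = 0⊕1⊕1 = 0
Codeword: 0110011

0110011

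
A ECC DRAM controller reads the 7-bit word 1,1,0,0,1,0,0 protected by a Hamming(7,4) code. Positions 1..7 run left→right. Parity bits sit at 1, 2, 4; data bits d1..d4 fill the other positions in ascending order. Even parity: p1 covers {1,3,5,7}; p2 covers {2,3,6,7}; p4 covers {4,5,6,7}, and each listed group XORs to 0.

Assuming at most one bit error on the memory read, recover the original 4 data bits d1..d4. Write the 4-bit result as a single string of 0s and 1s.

0110

s1 (pos 1,3,5,7): 1⊕0⊕1⊕0 = 0
s2 (pos 2,3,6,7): 1⊕0⊕0⊕0 = 1
s4 (pos 4,5,6,7): 0⊕1⊕0⊕0 = 1
Syndrome s4…s1 = 110 → error at position 6.
Flip position 6: 1100100 → 1100110
Read data bits from positions 3,5,6,7: 0110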